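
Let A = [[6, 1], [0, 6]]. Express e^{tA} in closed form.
A has Jordan form J = [[6, 1], [0, 6]] with A = PJP^{-1}, so e^{tA} = P e^{tJ} P^{-1}.

For a Jordan block J_k(λ), e^{tJ_k(λ)} = e^{λt} · (I + tN + t^2 N^2/2! + ... + t^{k-1} N^{k-1}/(k-1)!) where N is the nilpotent superdiagonal part.

Assembling the blocks and conjugating back gives the entries of e^{tA} as shown above.

e^{tA} = [[e^{6*t}, t*e^{6*t}], [0, e^{6*t}]]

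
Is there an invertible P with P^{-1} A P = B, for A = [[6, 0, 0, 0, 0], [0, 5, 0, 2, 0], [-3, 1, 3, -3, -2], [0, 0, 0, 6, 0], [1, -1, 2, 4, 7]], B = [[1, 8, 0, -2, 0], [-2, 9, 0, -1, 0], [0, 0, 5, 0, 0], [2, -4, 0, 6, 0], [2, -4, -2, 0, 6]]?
Both have characteristic polynomial (x - 6)^2(x - 5)^3, but the minimal polynomial of A is (x - 6)(x - 5)^2 while the minimal polynomial of B is (x - 6)(x - 5). The minimal polynomial is a similarity invariant, so A and B are not similar.

No.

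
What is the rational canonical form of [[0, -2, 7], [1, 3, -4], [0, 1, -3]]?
R = [[0, 0, 1], [1, 0, 3], [0, 1, 0]]

The invariant factors of A (the non-unit diagonal entries of the Smith normal form of xI - A over ℚ[x]) are x^3 - 3x - 1, each dividing the next. The characteristic polynomial is their product, x^3 - 3x - 1.

The rational canonical form is the block-diagonal matrix of companion matrices C(f_i):
R = [[0, 0, 1], [1, 0, 3], [0, 1, 0]].

Note the characteristic polynomial does not split into linear factors over ℚ, so A has no Jordan form over ℚ; the rational canonical form exists over any field.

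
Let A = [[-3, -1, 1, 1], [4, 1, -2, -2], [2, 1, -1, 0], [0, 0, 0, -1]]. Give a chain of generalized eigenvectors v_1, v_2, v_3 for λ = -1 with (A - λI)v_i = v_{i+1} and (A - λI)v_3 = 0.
We seek v_1 ∈ ker((A + I)^3) \ ker((A + I)^2), then set v_{i+1} = (A + I) v_i.

One such chain is v_1 = [[0, 1, 1, 0]]^T, v_2 = [[0, 0, 1, 0]]^T, v_3 = [[1, -2, 0, 0]]^T. Check: (A + I) v_3 = [[0, 0, 0, 0]]^T = 0.

v_1 = [[0, 1, 1, 0]]^T, v_2 = [[0, 0, 1, 0]]^T, v_3 = [[1, -2, 0, 0]]^T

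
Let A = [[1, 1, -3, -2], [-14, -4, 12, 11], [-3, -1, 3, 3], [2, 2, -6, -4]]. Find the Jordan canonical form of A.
J = [[-2, 1, 0, 0], [0, -2, 0, 0], [0, 0, 0, 1], [0, 0, 0, 0]]

The characteristic polynomial is det(xI - A) = x^2(x + 2)^2, so the eigenvalues are -2 (algebraic multiplicity 2), 0 (algebraic multiplicity 2).

For λ = -2: rank(A + 2I) = 3, rank((A + 2I)^2) = 2. The eigenspace has dimension 4 - 3 = 1, so there is 1 Jordan block; the rank sequence gives block sizes [2].

For λ = 0: rank(A) = 3, rank(A^2) = 2. The eigenspace has dimension 4 - 3 = 1, so there is 1 Jordan block; the rank sequence gives block sizes [2].

Assembling the blocks gives the Jordan form J above.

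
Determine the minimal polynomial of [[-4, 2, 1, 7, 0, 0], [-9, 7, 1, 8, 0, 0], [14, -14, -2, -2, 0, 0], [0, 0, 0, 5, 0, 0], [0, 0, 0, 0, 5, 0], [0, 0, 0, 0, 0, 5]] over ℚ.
The characteristic polynomial factors as (x - 5)^4(x + 2)^2. The minimal polynomial is ∏(x - λ)^{k_λ} where k_λ is the size of the largest Jordan block at λ.

For λ = -2: rank(A + 2I) = 5, and the largest Jordan block has size 2 (the smallest k with rank((A + 2I)^k) = rank((A + 2I)^(k+1))).
For λ = 5: rank(A - 5I) = 3, and the largest Jordan block has size 2 (the smallest k with rank((A - 5I)^k) = rank((A - 5I)^(k+1))).

So m_A(x) = (x - 5)^2(x + 2)^2.

m_A(x) = (x - 5)^2(x + 2)^2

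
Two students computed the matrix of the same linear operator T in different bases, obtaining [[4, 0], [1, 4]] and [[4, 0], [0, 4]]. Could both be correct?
No.

Both have characteristic polynomial (x - 4)^2, but the minimal polynomial of A is (x - 4)^2 while the minimal polynomial of B is x - 4. The minimal polynomial is a similarity invariant, so A and B are not similar.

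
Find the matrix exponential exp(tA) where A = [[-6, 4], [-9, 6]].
e^{tA} = [[1 - 6*t, 4*t], [-9*t, 6*t + 1]]

A has Jordan form J = [[0, 1], [0, 0]] with A = PJP^{-1}, so e^{tA} = P e^{tJ} P^{-1}.

For a Jordan block J_k(λ), e^{tJ_k(λ)} = e^{λt} · (I + tN + t^2 N^2/2! + ... + t^{k-1} N^{k-1}/(k-1)!) where N is the nilpotent superdiagonal part.

Assembling the blocks and conjugating back gives the entries of e^{tA} as shown above.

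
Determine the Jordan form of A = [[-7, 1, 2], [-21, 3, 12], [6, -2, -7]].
J = [[-4, 1, 0], [0, -4, 0], [0, 0, -3]]

The characteristic polynomial is det(xI - A) = (x + 3)(x + 4)^2, so the eigenvalues are -4 (algebraic multiplicity 2), -3 (algebraic multiplicity 1).

For λ = -4: rank(A + 4I) = 2, rank((A + 4I)^2) = 1. The eigenspace has dimension 3 - 2 = 1, so there is 1 Jordan block; the rank sequence gives block sizes [2].

For λ = -3: algebraic multiplicity 1 gives one 1×1 block.

Assembling the blocks gives the Jordan form J above.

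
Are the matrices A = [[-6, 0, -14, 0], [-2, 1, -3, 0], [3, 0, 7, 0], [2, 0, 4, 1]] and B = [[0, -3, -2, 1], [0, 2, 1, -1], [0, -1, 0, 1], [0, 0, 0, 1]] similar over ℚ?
Two matrices over a field are similar if and only if they have the same invariant factors.

Both A and B have characteristic polynomial x(x - 1)^3 and minimal polynomial x(x - 1)^2. Computing further, both have invariant factors x - 1, x(x - 1)^2. Hence A and B are similar.

Yes.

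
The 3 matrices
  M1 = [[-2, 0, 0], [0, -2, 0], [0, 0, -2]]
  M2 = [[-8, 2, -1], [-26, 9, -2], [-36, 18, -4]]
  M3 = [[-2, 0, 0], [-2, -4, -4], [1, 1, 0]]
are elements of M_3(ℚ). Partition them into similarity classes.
3 classes: {M1}, {M2}, {M3}

Characteristic polynomials: χ_{M1} = (x + 2)^3, χ_{M2} = (x - 5)(x + 4)^2, χ_{M3} = (x + 2)^3.

{M1}: invariant factors x + 2, x + 2, x + 2.

{M2}: invariant factors (x - 5)(x + 4)^2.

{M3}: invariant factors x + 2, (x + 2)^2.

Matrices are similar if and only if their invariant-factor lists agree; the partition into similarity classes is {M1}, {M2}, {M3}.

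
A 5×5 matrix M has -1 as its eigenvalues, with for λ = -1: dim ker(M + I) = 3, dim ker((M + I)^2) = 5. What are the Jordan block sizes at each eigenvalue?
λ = -1: successive nullity increments [3, 2] count blocks of size ≥ k; block sizes are [2, 2, 1].

Jordan blocks: (-1, 2), (-1, 2), (-1, 1)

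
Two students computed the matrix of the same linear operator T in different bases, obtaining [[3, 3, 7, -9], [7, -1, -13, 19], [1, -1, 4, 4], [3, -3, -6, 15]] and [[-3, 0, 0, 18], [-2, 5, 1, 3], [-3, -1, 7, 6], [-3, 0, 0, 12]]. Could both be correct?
Two matrices over a field are similar if and only if they have the same invariant factors.

Both A and B have characteristic polynomial (x - 6)^3(x - 3) and minimal polynomial (x - 6)^3(x - 3). Computing further, both have invariant factors (x - 6)^3(x - 3). Hence A and B are similar.

Yes.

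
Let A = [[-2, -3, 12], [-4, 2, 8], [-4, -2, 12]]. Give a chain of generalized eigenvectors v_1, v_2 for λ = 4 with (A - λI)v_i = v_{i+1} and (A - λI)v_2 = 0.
We seek v_1 ∈ ker((A - 4I)^2) \ ker(A - 4I), then set v_{i+1} = (A - 4I) v_i.

One such chain is v_1 = [[2, 1, 1]]^T, v_2 = [[-3, -2, -2]]^T. Check: (A - 4I) v_2 = [[0, 0, 0]]^T = 0.

v_1 = [[2, 1, 1]]^T, v_2 = [[-3, -2, -2]]^T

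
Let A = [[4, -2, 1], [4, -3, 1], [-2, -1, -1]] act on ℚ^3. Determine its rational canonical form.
The invariant factors of A (the non-unit diagonal entries of the Smith normal form of xI - A over ℚ[x]) are x^3 - 2x - 2, each dividing the next. The characteristic polynomial is their product, x^3 - 2x - 2.

The rational canonical form is the block-diagonal matrix of companion matrices C(f_i):
R = [[0, 0, 2], [1, 0, 2], [0, 1, 0]].

Note the characteristic polynomial does not split into linear factors over ℚ, so A has no Jordan form over ℚ; the rational canonical form exists over any field.

R = [[0, 0, 2], [1, 0, 2], [0, 1, 0]]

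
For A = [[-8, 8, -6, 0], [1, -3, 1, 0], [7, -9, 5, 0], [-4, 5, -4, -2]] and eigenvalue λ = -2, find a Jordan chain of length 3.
We seek v_1 ∈ ker((A + 2I)^3) \ ker((A + 2I)^2), then set v_{i+1} = (A + 2I) v_i.

One such chain is v_1 = [[-2, 3, 6, -7]]^T, v_2 = [[0, 1, 1, -1]]^T, v_3 = [[2, 0, -2, 1]]^T. Check: (A + 2I) v_3 = [[0, 0, 0, 0]]^T = 0.

v_1 = [[-2, 3, 6, -7]]^T, v_2 = [[0, 1, 1, -1]]^T, v_3 = [[2, 0, -2, 1]]^T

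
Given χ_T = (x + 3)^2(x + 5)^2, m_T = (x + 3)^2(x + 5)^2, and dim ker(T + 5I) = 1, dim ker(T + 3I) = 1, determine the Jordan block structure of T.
Jordan blocks: (-5, 2), (-3, 2)

λ = -5: algebraic multiplicity 2 (exponent in χ_T), largest block size 2 (exponent in m_T), 1 block (geometric multiplicity). This forces block sizes [2].
λ = -3: algebraic multiplicity 2 (exponent in χ_T), largest block size 2 (exponent in m_T), 1 block (geometric multiplicity). This forces block sizes [2].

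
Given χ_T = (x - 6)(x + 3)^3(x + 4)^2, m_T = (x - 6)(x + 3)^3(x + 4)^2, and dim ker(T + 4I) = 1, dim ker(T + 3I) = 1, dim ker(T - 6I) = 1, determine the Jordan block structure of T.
Jordan blocks: (-4, 2), (-3, 3), (6, 1)

λ = -4: algebraic multiplicity 2 (exponent in χ_T), largest block size 2 (exponent in m_T), 1 block (geometric multiplicity). This forces block sizes [2].
λ = -3: algebraic multiplicity 3 (exponent in χ_T), largest block size 3 (exponent in m_T), 1 block (geometric multiplicity). This forces block sizes [3].
λ = 6: algebraic multiplicity 1 (exponent in χ_T), largest block size 1 (exponent in m_T), 1 block (geometric multiplicity). This forces block sizes [1].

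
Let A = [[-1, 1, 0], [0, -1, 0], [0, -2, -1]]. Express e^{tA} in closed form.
e^{tA} = [[e^{-t}, t*e^{-t}, 0], [0, e^{-t}, 0], [0, -2*t*e^{-t}, e^{-t}]]

A has Jordan form J = [[-1, 1, 0], [0, -1, 0], [0, 0, -1]] with A = PJP^{-1}, so e^{tA} = P e^{tJ} P^{-1}.

For a Jordan block J_k(λ), e^{tJ_k(λ)} = e^{λt} · (I + tN + t^2 N^2/2! + ... + t^{k-1} N^{k-1}/(k-1)!) where N is the nilpotent superdiagonal part.

Assembling the blocks and conjugating back gives the entries of e^{tA} as shown above.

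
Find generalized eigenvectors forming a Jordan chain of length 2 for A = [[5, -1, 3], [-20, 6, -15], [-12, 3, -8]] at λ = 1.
We seek v_1 ∈ ker((A - I)^2) \ ker(A - I), then set v_{i+1} = (A - I) v_i.

One such chain is v_1 = [[-1, 3, 2]]^T, v_2 = [[-1, 5, 3]]^T. Check: (A - I) v_2 = [[0, 0, 0]]^T = 0.

v_1 = [[-1, 3, 2]]^T, v_2 = [[-1, 5, 3]]^T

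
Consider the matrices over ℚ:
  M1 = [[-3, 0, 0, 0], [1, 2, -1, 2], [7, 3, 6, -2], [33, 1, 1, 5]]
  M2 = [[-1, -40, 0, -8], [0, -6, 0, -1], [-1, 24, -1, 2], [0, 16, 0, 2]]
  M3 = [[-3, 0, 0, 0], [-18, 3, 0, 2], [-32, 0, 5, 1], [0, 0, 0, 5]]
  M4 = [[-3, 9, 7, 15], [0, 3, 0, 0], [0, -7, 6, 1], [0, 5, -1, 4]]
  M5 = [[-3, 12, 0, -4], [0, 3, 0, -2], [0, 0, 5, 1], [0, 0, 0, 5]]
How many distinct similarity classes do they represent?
2 classes: {M1, M3, M4, M5}, {M2}

Characteristic polynomials: χ_{M1} = (x - 5)^2(x - 3)(x + 3), χ_{M2} = (x + 1)^2(x + 2)^2, χ_{M3} = (x - 5)^2(x - 3)(x + 3), χ_{M4} = (x - 5)^2(x - 3)(x + 3), χ_{M5} = (x - 5)^2(x - 3)(x + 3).

{M1, M3, M4, M5}: invariant factors (x - 5)^2(x - 3)(x + 3).

{M2}: invariant factors (x + 1)^2(x + 2)^2.

Matrices are similar if and only if their invariant-factor lists agree; the partition into similarity classes is {M1, M3, M4, M5}, {M2}.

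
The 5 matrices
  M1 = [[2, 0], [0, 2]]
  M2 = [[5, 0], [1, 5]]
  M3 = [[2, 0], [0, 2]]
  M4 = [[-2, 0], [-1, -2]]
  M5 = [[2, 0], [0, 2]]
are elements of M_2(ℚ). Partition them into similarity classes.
Characteristic polynomials: χ_{M1} = (x - 2)^2, χ_{M2} = (x - 5)^2, χ_{M3} = (x - 2)^2, χ_{M4} = (x + 2)^2, χ_{M5} = (x - 2)^2.

{M1, M3, M5}: invariant factors x - 2, x - 2.

{M2}: invariant factors (x - 5)^2.

{M4}: invariant factors (x + 2)^2.

Matrices are similar if and only if their invariant-factor lists agree; the partition into similarity classes is {M1, M3, M5}, {M2}, {M4}.

3 classes: {M1, M3, M5}, {M2}, {M4}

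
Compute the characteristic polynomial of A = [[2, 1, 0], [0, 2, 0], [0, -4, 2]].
xI - A = [[x - 2, -1, 0], [0, x - 2, 0], [0, 4, x - 2]].

Expanding det(xI - A) along the first row:
det(xI - A) = + (x - 2)·det([[x - 2, 0], [4, x - 2]]) - (-1)·det([[0, 0], [0, x - 2]]) + (0)·det([[0, x - 2], [0, 4]]).

Evaluating gives χ_A(x) = x^3 - 6x^2 + 12x - 8 = (x - 2)^3.

χ_A(x) = (x - 2)^3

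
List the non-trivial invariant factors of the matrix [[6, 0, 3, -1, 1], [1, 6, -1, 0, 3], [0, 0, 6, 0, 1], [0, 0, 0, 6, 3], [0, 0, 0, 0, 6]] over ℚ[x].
(x - 6)^2, (x - 6)^3

The Jordan structure of A has elementary divisors (x - 6)^3, (x - 6)^2. Arranging the block sizes at each eigenvalue in decreasing order and taking row products gives the invariant factors.

Invariant factors (smallest first, each dividing the next): (x - 6)^2, (x - 6)^3.

Check: the last factor (x - 6)^3 is the minimal polynomial, and the product (x - 6)^5 is the characteristic polynomial.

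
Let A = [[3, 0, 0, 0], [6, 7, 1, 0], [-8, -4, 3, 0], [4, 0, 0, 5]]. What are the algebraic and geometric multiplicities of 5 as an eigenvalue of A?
The characteristic polynomial is (x - 5)^3(x - 3), so the factor x - 5 appears with exponent 3: the algebraic multiplicity is 3.

rank(A - 5I) = 2, so the eigenspace has dimension 4 - 2 = 2: the geometric multiplicity is 2.

Since 2 < 3, A is not diagonalizable.

algebraic multiplicity 3, geometric multiplicity 2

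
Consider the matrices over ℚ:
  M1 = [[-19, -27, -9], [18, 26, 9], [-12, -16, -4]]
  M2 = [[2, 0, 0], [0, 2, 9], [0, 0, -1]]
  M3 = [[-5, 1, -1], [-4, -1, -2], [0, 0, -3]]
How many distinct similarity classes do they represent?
3 classes: {M1}, {M2}, {M3}

Characteristic polynomials: χ_{M1} = (x - 2)^2(x + 1), χ_{M2} = (x - 2)^2(x + 1), χ_{M3} = (x + 3)^3.

{M1}: invariant factors (x - 2)^2(x + 1).

{M2}: invariant factors x - 2, (x - 2)(x + 1).

{M3}: invariant factors x + 3, (x + 3)^2.

Matrices are similar if and only if their invariant-factor lists agree; the partition into similarity classes is {M1}, {M2}, {M3}.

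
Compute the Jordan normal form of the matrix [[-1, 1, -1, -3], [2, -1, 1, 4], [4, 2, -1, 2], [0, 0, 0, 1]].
The characteristic polynomial is det(xI - A) = (x - 1)(x + 1)^3, so the eigenvalues are -1 (algebraic multiplicity 3), 1 (algebraic multiplicity 1).

For λ = -1: rank(A + I) = 3, rank((A + I)^2) = 2, rank((A + I)^3) = 1. The eigenspace has dimension 4 - 3 = 1, so there is 1 Jordan block; the rank sequence gives block sizes [3].

For λ = 1: algebraic multiplicity 1 gives one 1×1 block.

Assembling the blocks gives the Jordan form J above.

J = [[-1, 1, 0, 0], [0, -1, 1, 0], [0, 0, -1, 0], [0, 0, 0, 1]]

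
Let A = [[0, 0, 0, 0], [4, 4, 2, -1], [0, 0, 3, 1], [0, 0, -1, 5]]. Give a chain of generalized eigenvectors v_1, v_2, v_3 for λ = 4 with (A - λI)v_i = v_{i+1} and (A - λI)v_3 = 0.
We seek v_1 ∈ ker((A - 4I)^3) \ ker((A - 4I)^2), then set v_{i+1} = (A - 4I) v_i.

One such chain is v_1 = [[0, -1, 1, 2]]^T, v_2 = [[0, 0, 1, 1]]^T, v_3 = [[0, 1, 0, 0]]^T. Check: (A - 4I) v_3 = [[0, 0, 0, 0]]^T = 0.

v_1 = [[0, -1, 1, 2]]^T, v_2 = [[0, 0, 1, 1]]^T, v_3 = [[0, 1, 0, 0]]^T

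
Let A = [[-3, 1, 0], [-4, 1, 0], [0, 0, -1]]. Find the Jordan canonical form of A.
The characteristic polynomial is det(xI - A) = (x + 1)^3, so the eigenvalues are -1 (algebraic multiplicity 3).

For λ = -1: rank(A + I) = 1, rank((A + I)^2) = 0. The eigenspace has dimension 3 - 1 = 2, so there are 2 Jordan blocks; the rank sequence gives block sizes [2, 1].

Assembling the blocks gives the Jordan form J above.

J = [[-1, 1, 0], [0, -1, 0], [0, 0, -1]]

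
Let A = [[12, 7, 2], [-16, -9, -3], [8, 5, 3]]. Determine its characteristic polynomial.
xI - A = [[x - 12, -7, -2], [16, x + 9, 3], [-8, -5, x - 3]].

Expanding det(xI - A) along the first row:
det(xI - A) = + (x - 12)·det([[x + 9, 3], [-5, x - 3]]) - (-7)·det([[16, 3], [-8, x - 3]]) + (-2)·det([[16, x + 9], [-8, -5]]).

Evaluating gives χ_A(x) = x^3 - 6x^2 + 12x - 8 = (x - 2)^3.

χ_A(x) = (x - 2)^3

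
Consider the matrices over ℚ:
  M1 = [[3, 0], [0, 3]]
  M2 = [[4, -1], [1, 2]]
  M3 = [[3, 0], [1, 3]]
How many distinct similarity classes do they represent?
Characteristic polynomials: χ_{M1} = (x - 3)^2, χ_{M2} = (x - 3)^2, χ_{M3} = (x - 3)^2.

{M1}: invariant factors x - 3, x - 3.

{M2, M3}: invariant factors (x - 3)^2.

Matrices are similar if and only if their invariant-factor lists agree; the partition into similarity classes is {M1}, {M2, M3}.

2 classes: {M1}, {M2, M3}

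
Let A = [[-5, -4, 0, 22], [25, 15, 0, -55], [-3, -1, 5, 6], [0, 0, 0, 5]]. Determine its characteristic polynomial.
χ_A(x) = (x - 5)^4

xI - A = [[x + 5, 4, 0, -22], [-25, x - 15, 0, 55], [3, 1, x - 5, -6], [0, 0, 0, x - 5]].

Expanding det(xI - A) along the first row:
det(xI - A) = + (x + 5)·det([[x - 15, 0, 55], [1, x - 5, -6], [0, 0, x - 5]]) - (4)·det([[-25, 0, 55], [3, x - 5, -6], [0, 0, x - 5]]) + (0)·det([[-25, x - 15, 55], [3, 1, -6], [0, 0, x - 5]]) - (-22)·det([[-25, x - 15, 0], [3, 1, x - 5], [0, 0, 0]]).

Evaluating gives χ_A(x) = x^4 - 20x^3 + 150x^2 - 500x + 625 = (x - 5)^4.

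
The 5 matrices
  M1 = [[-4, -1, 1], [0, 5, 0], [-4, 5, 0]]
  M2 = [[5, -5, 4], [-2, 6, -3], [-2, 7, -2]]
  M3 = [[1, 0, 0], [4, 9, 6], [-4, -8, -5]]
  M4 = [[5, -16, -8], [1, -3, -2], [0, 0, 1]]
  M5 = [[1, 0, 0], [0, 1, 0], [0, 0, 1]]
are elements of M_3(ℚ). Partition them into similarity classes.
Characteristic polynomials: χ_{M1} = (x - 5)(x + 2)^2, χ_{M2} = (x - 3)^3, χ_{M3} = (x - 3)(x - 1)^2, χ_{M4} = (x - 1)^3, χ_{M5} = (x - 1)^3.

{M1}: invariant factors (x - 5)(x + 2)^2.

{M2}: invariant factors (x - 3)^3.

{M3}: invariant factors x - 1, (x - 3)(x - 1).

{M4}: invariant factors x - 1, (x - 1)^2.

{M5}: invariant factors x - 1, x - 1, x - 1.

Matrices are similar if and only if their invariant-factor lists agree; the partition into similarity classes is {M1}, {M2}, {M3}, {M4}, {M5}.

5 classes: {M1}, {M2}, {M3}, {M4}, {M5}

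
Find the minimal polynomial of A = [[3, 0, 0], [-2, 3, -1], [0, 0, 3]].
m_A(x) = (x - 3)^2

The characteristic polynomial factors as (x - 3)^3. The minimal polynomial is ∏(x - λ)^{k_λ} where k_λ is the size of the largest Jordan block at λ.

For λ = 3: rank(A - 3I) = 1, and the largest Jordan block has size 2 (the smallest k with rank((A - 3I)^k) = rank((A - 3I)^(k+1))).

So m_A(x) = (x - 3)^2.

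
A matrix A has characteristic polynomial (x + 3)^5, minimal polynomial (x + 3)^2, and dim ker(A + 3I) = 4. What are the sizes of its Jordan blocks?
λ = -3: algebraic multiplicity 5 (exponent in χ_A), largest block size 2 (exponent in m_A), 4 blocks (geometric multiplicity). These force block sizes [2, 1, 1, 1].

Jordan blocks: (-3, 2), (-3, 1), (-3, 1), (-3, 1)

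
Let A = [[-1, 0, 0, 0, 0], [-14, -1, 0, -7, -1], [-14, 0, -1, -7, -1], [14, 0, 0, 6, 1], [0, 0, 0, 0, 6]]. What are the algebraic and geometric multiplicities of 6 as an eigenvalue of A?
algebraic multiplicity 2, geometric multiplicity 1

The characteristic polynomial is (x - 6)^2(x + 1)^3, so the factor x - 6 appears with exponent 2: the algebraic multiplicity is 2.

rank(A - 6I) = 4, so the eigenspace has dimension 5 - 4 = 1: the geometric multiplicity is 1.

Since 1 < 2, A is not diagonalizable.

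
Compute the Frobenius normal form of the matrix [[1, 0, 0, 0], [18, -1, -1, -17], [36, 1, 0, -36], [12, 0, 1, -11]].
R = [[0, 0, 0, 64], [1, 0, 0, -16], [0, 1, 0, -36], [0, 0, 1, -11]]

The invariant factors of A (the non-unit diagonal entries of the Smith normal form of xI - A over ℚ[x]) are (x - 1)(x + 4)^3, each dividing the next. The characteristic polynomial is their product, (x - 1)(x + 4)^3.

The rational canonical form is the block-diagonal matrix of companion matrices C(f_i):
R = [[0, 0, 0, 64], [1, 0, 0, -16], [0, 1, 0, -36], [0, 0, 1, -11]].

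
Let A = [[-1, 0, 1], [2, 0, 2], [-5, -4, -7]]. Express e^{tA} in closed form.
A has Jordan form J = [[-4, 0, 0], [0, -2, 1], [0, 0, -2]] with A = PJP^{-1}, so e^{tA} = P e^{tJ} P^{-1}.

For a Jordan block J_k(λ), e^{tJ_k(λ)} = e^{λt} · (I + tN + t^2 N^2/2! + ... + t^{k-1} N^{k-1}/(k-1)!) where N is the nilpotent superdiagonal part.

Assembling the blocks and conjugating back gives the entries of e^{tA} as shown above.

e^{tA} = [[((2 - t)*e^{2*t} - 1)*e^{-4*t}, ((1 - 2*t)*e^{2*t} - 1)*e^{-4*t}, ((1 - t)*e^{2*t} - 1)*e^{-4*t}], [(e^{2*t} - 1)*e^{-4*t}, (2*e^{2*t} - 1)*e^{-4*t}, (e^{2*t} - 1)*e^{-4*t}], [((t - 3)*e^{2*t} + 3)*e^{-4*t}, ((2*t - 3)*e^{2*t} + 3)*e^{-4*t}, ((t - 2)*e^{2*t} + 3)*e^{-4*t}]]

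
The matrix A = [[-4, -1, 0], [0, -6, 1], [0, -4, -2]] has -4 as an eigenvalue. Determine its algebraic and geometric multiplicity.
algebraic multiplicity 3, geometric multiplicity 1

The characteristic polynomial is (x + 4)^3, so the factor x + 4 appears with exponent 3: the algebraic multiplicity is 3.

rank(A + 4I) = 2, so the eigenspace has dimension 3 - 2 = 1: the geometric multiplicity is 1.

Since 1 < 3, A is not diagonalizable.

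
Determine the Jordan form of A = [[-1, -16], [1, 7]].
The characteristic polynomial is det(xI - A) = (x - 3)^2, so the eigenvalues are 3 (algebraic multiplicity 2).

For λ = 3: rank(A - 3I) = 1, rank((A - 3I)^2) = 0. The eigenspace has dimension 2 - 1 = 1, so there is 1 Jordan block; the rank sequence gives block sizes [2].

Assembling the blocks gives the Jordan form J above.

J = [[3, 1], [0, 3]]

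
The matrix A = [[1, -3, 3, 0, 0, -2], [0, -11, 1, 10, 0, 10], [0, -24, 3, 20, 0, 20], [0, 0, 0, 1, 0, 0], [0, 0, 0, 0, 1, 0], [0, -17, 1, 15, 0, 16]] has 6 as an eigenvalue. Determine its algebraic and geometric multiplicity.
The characteristic polynomial is (x - 6)(x - 1)^5, so the factor x - 6 appears with exponent 1: the algebraic multiplicity is 1.

rank(A - 6I) = 5, so the eigenspace has dimension 6 - 5 = 1: the geometric multiplicity is 1.

algebraic multiplicity 1, geometric multiplicity 1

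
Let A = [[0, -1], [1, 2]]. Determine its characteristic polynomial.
xI - A = [[x, 1], [-1, x - 2]].

Expanding det(xI - A) along the first row:
det(xI - A) = + (x)·det([[x - 2]]) - (1)·det([[-1]]).

Evaluating gives χ_A(x) = x^2 - 2x + 1 = (x - 1)^2.

χ_A(x) = (x - 1)^2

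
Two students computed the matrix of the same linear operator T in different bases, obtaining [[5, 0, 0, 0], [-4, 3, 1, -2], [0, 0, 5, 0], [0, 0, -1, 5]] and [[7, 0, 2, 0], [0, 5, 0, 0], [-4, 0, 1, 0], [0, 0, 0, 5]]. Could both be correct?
No.

Both have characteristic polynomial (x - 5)^3(x - 3), but the minimal polynomial of A is (x - 5)^2(x - 3) while the minimal polynomial of B is (x - 5)(x - 3). The minimal polynomial is a similarity invariant, so A and B are not similar.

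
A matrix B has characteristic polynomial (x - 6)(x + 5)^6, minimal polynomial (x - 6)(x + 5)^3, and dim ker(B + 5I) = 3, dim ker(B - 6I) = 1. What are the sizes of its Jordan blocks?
λ = -5: algebraic multiplicity 6 (exponent in χ_B), largest block size 3 (exponent in m_B), 3 blocks (geometric multiplicity). These force block sizes [3, 2, 1].
λ = 6: algebraic multiplicity 1 (exponent in χ_B), largest block size 1 (exponent in m_B), 1 block (geometric multiplicity). This forces block sizes [1].

Jordan blocks: (-5, 3), (-5, 2), (-5, 1), (6, 1)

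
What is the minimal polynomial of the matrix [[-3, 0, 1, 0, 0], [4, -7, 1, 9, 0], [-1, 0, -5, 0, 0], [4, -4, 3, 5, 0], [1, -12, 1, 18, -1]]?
m_A(x) = (x + 1)^2(x + 4)^2

The characteristic polynomial factors as (x + 1)^3(x + 4)^2. The minimal polynomial is ∏(x - λ)^{k_λ} where k_λ is the size of the largest Jordan block at λ.

For λ = -4: rank(A + 4I) = 4, and the largest Jordan block has size 2 (the smallest k with rank((A + 4I)^k) = rank((A + 4I)^(k+1))).
For λ = -1: rank(A + I) = 3, and the largest Jordan block has size 2 (the smallest k with rank((A + I)^k) = rank((A + I)^(k+1))).

So m_A(x) = (x + 1)^2(x + 4)^2.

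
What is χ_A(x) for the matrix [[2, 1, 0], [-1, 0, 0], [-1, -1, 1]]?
χ_A(x) = (x - 1)^3

xI - A = [[x - 2, -1, 0], [1, x, 0], [1, 1, x - 1]].

Expanding det(xI - A) along the first row:
det(xI - A) = + (x - 2)·det([[x, 0], [1, x - 1]]) - (-1)·det([[1, 0], [1, x - 1]]) + (0)·det([[1, x], [1, 1]]).

Evaluating gives χ_A(x) = x^3 - 3x^2 + 3x - 1 = (x - 1)^3.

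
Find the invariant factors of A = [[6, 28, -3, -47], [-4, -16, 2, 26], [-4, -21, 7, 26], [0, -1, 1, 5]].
(x - 5)^2(x + 4)^2

The Jordan structure of A has elementary divisors (x + 4)^2, (x - 5)^2. Arranging the block sizes at each eigenvalue in decreasing order and taking row products gives the invariant factors.

Invariant factors (smallest first, each dividing the next): (x - 5)^2(x + 4)^2.

Check: the last factor (x - 5)^2(x + 4)^2 is the minimal polynomial, and the product (x - 5)^2(x + 4)^2 is the characteristic polynomial.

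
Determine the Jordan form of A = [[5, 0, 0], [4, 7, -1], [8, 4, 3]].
The characteristic polynomial is det(xI - A) = (x - 5)^3, so the eigenvalues are 5 (algebraic multiplicity 3).

For λ = 5: rank(A - 5I) = 1, rank((A - 5I)^2) = 0. The eigenspace has dimension 3 - 1 = 2, so there are 2 Jordan blocks; the rank sequence gives block sizes [2, 1].

Assembling the blocks gives the Jordan form J above.

J = [[5, 1, 0], [0, 5, 0], [0, 0, 5]]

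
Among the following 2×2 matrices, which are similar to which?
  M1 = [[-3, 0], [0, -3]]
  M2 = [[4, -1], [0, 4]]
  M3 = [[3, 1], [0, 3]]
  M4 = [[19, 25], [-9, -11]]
Characteristic polynomials: χ_{M1} = (x + 3)^2, χ_{M2} = (x - 4)^2, χ_{M3} = (x - 3)^2, χ_{M4} = (x - 4)^2.

{M1}: invariant factors x + 3, x + 3.

{M2, M4}: invariant factors (x - 4)^2.

{M3}: invariant factors (x - 3)^2.

Matrices are similar if and only if their invariant-factor lists agree; the partition into similarity classes is {M1}, {M2, M4}, {M3}.

3 classes: {M1}, {M2, M4}, {M3}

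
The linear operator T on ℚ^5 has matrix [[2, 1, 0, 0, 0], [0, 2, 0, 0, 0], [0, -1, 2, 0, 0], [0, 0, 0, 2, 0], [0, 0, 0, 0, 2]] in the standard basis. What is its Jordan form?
J = [[2, 1, 0, 0, 0], [0, 2, 0, 0, 0], [0, 0, 2, 0, 0], [0, 0, 0, 2, 0], [0, 0, 0, 0, 2]]

The characteristic polynomial is det(xI - A) = (x - 2)^5, so the eigenvalues are 2 (algebraic multiplicity 5).

For λ = 2: rank(A - 2I) = 1, rank((A - 2I)^2) = 0. The eigenspace has dimension 5 - 1 = 4, so there are 4 Jordan blocks; the rank sequence gives block sizes [2, 1, 1, 1].

Assembling the blocks gives the Jordan form J above.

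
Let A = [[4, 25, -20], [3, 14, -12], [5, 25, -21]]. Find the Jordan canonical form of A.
The characteristic polynomial is det(xI - A) = (x + 1)^3, so the eigenvalues are -1 (algebraic multiplicity 3).

For λ = -1: rank(A + I) = 1, rank((A + I)^2) = 0. The eigenspace has dimension 3 - 1 = 2, so there are 2 Jordan blocks; the rank sequence gives block sizes [2, 1].

Assembling the blocks gives the Jordan form J above.

J = [[-1, 1, 0], [0, -1, 0], [0, 0, -1]]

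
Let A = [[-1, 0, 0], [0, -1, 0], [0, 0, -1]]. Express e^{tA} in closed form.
A has Jordan form J = [[-1, 0, 0], [0, -1, 0], [0, 0, -1]] with A = PJP^{-1}, so e^{tA} = P e^{tJ} P^{-1}.

For a Jordan block J_k(λ), e^{tJ_k(λ)} = e^{λt} · (I + tN + t^2 N^2/2! + ... + t^{k-1} N^{k-1}/(k-1)!) where N is the nilpotent superdiagonal part.

Assembling the blocks and conjugating back gives the entries of e^{tA} as shown above.

e^{tA} = [[e^{-t}, 0, 0], [0, e^{-t}, 0], [0, 0, e^{-t}]]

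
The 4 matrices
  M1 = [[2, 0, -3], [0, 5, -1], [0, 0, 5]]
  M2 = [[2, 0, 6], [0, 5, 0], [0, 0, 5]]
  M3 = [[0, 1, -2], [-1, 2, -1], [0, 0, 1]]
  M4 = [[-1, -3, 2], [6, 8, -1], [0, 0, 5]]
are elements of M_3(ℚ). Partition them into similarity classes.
Characteristic polynomials: χ_{M1} = (x - 5)^2(x - 2), χ_{M2} = (x - 5)^2(x - 2), χ_{M3} = (x - 1)^3, χ_{M4} = (x - 5)^2(x - 2).

{M1, M4}: invariant factors (x - 5)^2(x - 2).

{M2}: invariant factors x - 5, (x - 5)(x - 2).

{M3}: invariant factors (x - 1)^3.

Matrices are similar if and only if their invariant-factor lists agree; the partition into similarity classes is {M1, M4}, {M2}, {M3}.

3 classes: {M1, M4}, {M2}, {M3}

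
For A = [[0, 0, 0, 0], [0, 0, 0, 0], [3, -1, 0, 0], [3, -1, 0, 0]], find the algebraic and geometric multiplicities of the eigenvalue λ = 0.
algebraic multiplicity 4, geometric multiplicity 3

The characteristic polynomial is x^4, so the factor x appears with exponent 4: the algebraic multiplicity is 4.

rank(A) = 1, so the eigenspace has dimension 4 - 1 = 3: the geometric multiplicity is 3.

Since 3 < 4, A is not diagonalizable.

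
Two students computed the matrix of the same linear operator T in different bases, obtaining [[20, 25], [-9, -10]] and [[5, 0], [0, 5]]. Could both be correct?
Both have characteristic polynomial (x - 5)^2, but the minimal polynomial of A is (x - 5)^2 while the minimal polynomial of B is x - 5. The minimal polynomial is a similarity invariant, so A and B are not similar.

No.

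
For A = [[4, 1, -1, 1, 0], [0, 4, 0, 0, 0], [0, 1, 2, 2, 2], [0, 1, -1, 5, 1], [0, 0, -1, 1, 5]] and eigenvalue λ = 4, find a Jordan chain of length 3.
We seek v_1 ∈ ker((A - 4I)^3) \ ker((A - 4I)^2), then set v_{i+1} = (A - 4I) v_i.

One such chain is v_1 = [[0, 1, 3, 2, 0]]^T, v_2 = [[0, 0, -1, 0, -1]]^T, v_3 = [[1, 0, 0, 0, 0]]^T. Check: (A - 4I) v_3 = [[0, 0, 0, 0, 0]]^T = 0.

v_1 = [[0, 1, 3, 2, 0]]^T, v_2 = [[0, 0, -1, 0, -1]]^T, v_3 = [[1, 0, 0, 0, 0]]^T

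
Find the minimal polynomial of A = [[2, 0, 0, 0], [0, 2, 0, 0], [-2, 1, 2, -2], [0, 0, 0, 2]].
The characteristic polynomial factors as (x - 2)^4. The minimal polynomial is ∏(x - λ)^{k_λ} where k_λ is the size of the largest Jordan block at λ.

For λ = 2: rank(A - 2I) = 1, and the largest Jordan block has size 2 (the smallest k with rank((A - 2I)^k) = rank((A - 2I)^(k+1))).

So m_A(x) = (x - 2)^2.

m_A(x) = (x - 2)^2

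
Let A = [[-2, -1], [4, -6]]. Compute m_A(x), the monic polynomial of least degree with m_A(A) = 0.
m_A(x) = (x + 4)^2

The characteristic polynomial factors as (x + 4)^2. The minimal polynomial is ∏(x - λ)^{k_λ} where k_λ is the size of the largest Jordan block at λ.

For λ = -4: rank(A + 4I) = 1, and the largest Jordan block has size 2 (the smallest k with rank((A + 4I)^k) = rank((A + 4I)^(k+1))).

So m_A(x) = (x + 4)^2.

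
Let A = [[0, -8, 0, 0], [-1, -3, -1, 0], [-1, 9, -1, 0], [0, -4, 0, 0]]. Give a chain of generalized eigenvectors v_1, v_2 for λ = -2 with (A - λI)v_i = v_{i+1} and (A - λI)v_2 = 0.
We seek v_1 ∈ ker((A + 2I)^2) \ ker(A + 2I), then set v_{i+1} = (A + 2I) v_i.

One such chain is v_1 = [[2, 1, -2, 1]]^T, v_2 = [[-4, -1, 5, -2]]^T. Check: (A + 2I) v_2 = [[0, 0, 0, 0]]^T = 0.

v_1 = [[2, 1, -2, 1]]^T, v_2 = [[-4, -1, 5, -2]]^T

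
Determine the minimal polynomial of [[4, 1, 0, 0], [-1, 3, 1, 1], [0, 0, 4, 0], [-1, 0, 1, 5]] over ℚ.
The characteristic polynomial factors as (x - 4)^4. The minimal polynomial is ∏(x - λ)^{k_λ} where k_λ is the size of the largest Jordan block at λ.

For λ = 4: rank(A - 4I) = 2, and the largest Jordan block has size 3 (the smallest k with rank((A - 4I)^k) = rank((A - 4I)^(k+1))).

So m_A(x) = (x - 4)^3.

m_A(x) = (x - 4)^3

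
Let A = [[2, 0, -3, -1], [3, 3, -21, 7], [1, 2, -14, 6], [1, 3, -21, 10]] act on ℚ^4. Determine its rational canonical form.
R = [[0, 0, 0, 3], [1, 0, 0, -6], [0, 1, 0, 3], [0, 0, 1, 1]]

The invariant factors of A (the non-unit diagonal entries of the Smith normal form of xI - A over ℚ[x]) are (x - 1)(x^3 - 3x + 3), each dividing the next. The characteristic polynomial is their product, (x - 1)(x^3 - 3x + 3).

The rational canonical form is the block-diagonal matrix of companion matrices C(f_i):
R = [[0, 0, 0, 3], [1, 0, 0, -6], [0, 1, 0, 3], [0, 0, 1, 1]].

Note the characteristic polynomial does not split into linear factors over ℚ, so A has no Jordan form over ℚ; the rational canonical form exists over any field.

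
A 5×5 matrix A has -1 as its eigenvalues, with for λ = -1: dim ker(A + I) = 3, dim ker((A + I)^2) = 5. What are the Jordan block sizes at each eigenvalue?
λ = -1: successive nullity increments [3, 2] count blocks of size ≥ k; block sizes are [2, 2, 1].

Jordan blocks: (-1, 2), (-1, 2), (-1, 1)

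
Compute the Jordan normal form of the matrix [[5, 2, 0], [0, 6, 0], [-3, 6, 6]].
The characteristic polynomial is det(xI - A) = (x - 6)^2(x - 5), so the eigenvalues are 5 (algebraic multiplicity 1), 6 (algebraic multiplicity 2).

For λ = 5: algebraic multiplicity 1 gives one 1×1 block.

For λ = 6: rank(A - 6I) = 1. The eigenspace has dimension 3 - 1 = 2, so there are 2 Jordan blocks; the rank sequence gives block sizes [1, 1].

Assembling the blocks gives the Jordan form J above.

J = [[5, 0, 0], [0, 6, 0], [0, 0, 6]]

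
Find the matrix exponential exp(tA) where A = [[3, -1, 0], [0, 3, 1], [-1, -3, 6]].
A has Jordan form J = [[4, 1, 0], [0, 4, 1], [0, 0, 4]] with A = PJP^{-1}, so e^{tA} = P e^{tJ} P^{-1}.

For a Jordan block J_k(λ), e^{tJ_k(λ)} = e^{λt} · (I + tN + t^2 N^2/2! + ... + t^{k-1} N^{k-1}/(k-1)!) where N is the nilpotent superdiagonal part.

Assembling the blocks and conjugating back gives the entries of e^{tA} as shown above.

e^{tA} = [[(t^2/2 - t + 1)*e^{4*t}, t*(t - 1)*e^{4*t}, -t^2*e^{4*t}/2], [-t^2*e^{4*t}/2, (-t^2 - t + 1)*e^{4*t}, t*(t + 2)*e^{4*t}/2], [t*(-t - 2)*e^{4*t}/2, t*(-t - 3)*e^{4*t}, (t^2 + 4*t + 2)*e^{4*t}/2]]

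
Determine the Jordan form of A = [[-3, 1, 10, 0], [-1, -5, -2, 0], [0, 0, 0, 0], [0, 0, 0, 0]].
The characteristic polynomial is det(xI - A) = x^2(x + 4)^2, so the eigenvalues are -4 (algebraic multiplicity 2), 0 (algebraic multiplicity 2).

For λ = -4: rank(A + 4I) = 3, rank((A + 4I)^2) = 2. The eigenspace has dimension 4 - 3 = 1, so there is 1 Jordan block; the rank sequence gives block sizes [2].

For λ = 0: rank(A) = 2. The eigenspace has dimension 4 - 2 = 2, so there are 2 Jordan blocks; the rank sequence gives block sizes [1, 1].

Assembling the blocks gives the Jordan form J above.

J = [[-4, 1, 0, 0], [0, -4, 0, 0], [0, 0, 0, 0], [0, 0, 0, 0]]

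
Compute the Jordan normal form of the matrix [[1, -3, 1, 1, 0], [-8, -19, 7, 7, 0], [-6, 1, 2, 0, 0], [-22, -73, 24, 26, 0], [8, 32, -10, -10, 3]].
J = [[2, 1, 0, 0, 0], [0, 2, 0, 0, 0], [0, 0, 3, 1, 0], [0, 0, 0, 3, 0], [0, 0, 0, 0, 3]]

The characteristic polynomial is det(xI - A) = (x - 3)^3(x - 2)^2, so the eigenvalues are 2 (algebraic multiplicity 2), 3 (algebraic multiplicity 3).

For λ = 2: rank(A - 2I) = 4, rank((A - 2I)^2) = 3. The eigenspace has dimension 5 - 4 = 1, so there is 1 Jordan block; the rank sequence gives block sizes [2].

For λ = 3: rank(A - 3I) = 3, rank((A - 3I)^2) = 2. The eigenspace has dimension 5 - 3 = 2, so there are 2 Jordan blocks; the rank sequence gives block sizes [2, 1].

Assembling the blocks gives the Jordan form J above.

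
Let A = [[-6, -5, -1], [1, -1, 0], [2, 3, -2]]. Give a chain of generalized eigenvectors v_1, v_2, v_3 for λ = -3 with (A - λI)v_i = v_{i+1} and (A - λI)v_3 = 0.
v_1 = [[-3, 1, 3]]^T, v_2 = [[1, -1, 0]]^T, v_3 = [[2, -1, -1]]^T

We seek v_1 ∈ ker((A + 3I)^3) \ ker((A + 3I)^2), then set v_{i+1} = (A + 3I) v_i.

One such chain is v_1 = [[-3, 1, 3]]^T, v_2 = [[1, -1, 0]]^T, v_3 = [[2, -1, -1]]^T. Check: (A + 3I) v_3 = [[0, 0, 0]]^T = 0.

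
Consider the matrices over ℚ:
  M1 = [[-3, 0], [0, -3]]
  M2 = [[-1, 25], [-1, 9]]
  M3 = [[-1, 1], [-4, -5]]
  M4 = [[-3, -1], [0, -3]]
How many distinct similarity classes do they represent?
3 classes: {M1}, {M2}, {M3, M4}

Characteristic polynomials: χ_{M1} = (x + 3)^2, χ_{M2} = (x - 4)^2, χ_{M3} = (x + 3)^2, χ_{M4} = (x + 3)^2.

{M1}: invariant factors x + 3, x + 3.

{M2}: invariant factors (x - 4)^2.

{M3, M4}: invariant factors (x + 3)^2.

Matrices are similar if and only if their invariant-factor lists agree; the partition into similarity classes is {M1}, {M2}, {M3, M4}.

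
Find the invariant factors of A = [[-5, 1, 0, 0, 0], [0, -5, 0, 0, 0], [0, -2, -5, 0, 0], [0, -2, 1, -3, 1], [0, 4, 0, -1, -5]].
x + 5, (x + 4)^2(x + 5)^2

The Jordan structure of A has elementary divisors (x + 5)^2, (x + 5), (x + 4)^2. Arranging the block sizes at each eigenvalue in decreasing order and taking row products gives the invariant factors.

Invariant factors (smallest first, each dividing the next): x + 5, (x + 4)^2(x + 5)^2.

Check: the last factor (x + 4)^2(x + 5)^2 is the minimal polynomial, and the product (x + 4)^2(x + 5)^3 is the characteristic polynomial.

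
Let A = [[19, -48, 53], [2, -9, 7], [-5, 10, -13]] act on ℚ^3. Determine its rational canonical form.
R = [[0, 0, 0], [1, 0, 10], [0, 1, -3]]

The invariant factors of A (the non-unit diagonal entries of the Smith normal form of xI - A over ℚ[x]) are x(x - 2)(x + 5), each dividing the next. The characteristic polynomial is their product, x(x - 2)(x + 5).

The rational canonical form is the block-diagonal matrix of companion matrices C(f_i):
R = [[0, 0, 0], [1, 0, 10], [0, 1, -3]].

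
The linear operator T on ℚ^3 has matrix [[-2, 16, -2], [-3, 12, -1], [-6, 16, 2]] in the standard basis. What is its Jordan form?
The characteristic polynomial is det(xI - A) = (x - 4)^3, so the eigenvalues are 4 (algebraic multiplicity 3).

For λ = 4: rank(A - 4I) = 1, rank((A - 4I)^2) = 0. The eigenspace has dimension 3 - 1 = 2, so there are 2 Jordan blocks; the rank sequence gives block sizes [2, 1].

Assembling the blocks gives the Jordan form J above.

J = [[4, 1, 0], [0, 4, 0], [0, 0, 4]]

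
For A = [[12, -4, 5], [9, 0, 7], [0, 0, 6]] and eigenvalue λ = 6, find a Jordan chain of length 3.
v_1 = [[0, 1, 1]]^T, v_2 = [[1, 1, 0]]^T, v_3 = [[2, 3, 0]]^T

We seek v_1 ∈ ker((A - 6I)^3) \ ker((A - 6I)^2), then set v_{i+1} = (A - 6I) v_i.

One such chain is v_1 = [[0, 1, 1]]^T, v_2 = [[1, 1, 0]]^T, v_3 = [[2, 3, 0]]^T. Check: (A - 6I) v_3 = [[0, 0, 0]]^T = 0.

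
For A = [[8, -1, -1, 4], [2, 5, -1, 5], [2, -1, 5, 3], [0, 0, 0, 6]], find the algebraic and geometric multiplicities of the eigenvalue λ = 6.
algebraic multiplicity 4, geometric multiplicity 2

The characteristic polynomial is (x - 6)^4, so the factor x - 6 appears with exponent 4: the algebraic multiplicity is 4.

rank(A - 6I) = 2, so the eigenspace has dimension 4 - 2 = 2: the geometric multiplicity is 2.

Since 2 < 4, A is not diagonalizable.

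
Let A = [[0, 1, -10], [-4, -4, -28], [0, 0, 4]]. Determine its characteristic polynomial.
xI - A = [[x, -1, 10], [4, x + 4, 28], [0, 0, x - 4]].

Expanding det(xI - A) along the first row:
det(xI - A) = + (x)·det([[x + 4, 28], [0, x - 4]]) - (-1)·det([[4, 28], [0, x - 4]]) + (10)·det([[4, x + 4], [0, 0]]).

Evaluating gives χ_A(x) = x^3 - 12x - 16 = (x - 4)(x + 2)^2.

χ_A(x) = (x - 4)(x + 2)^2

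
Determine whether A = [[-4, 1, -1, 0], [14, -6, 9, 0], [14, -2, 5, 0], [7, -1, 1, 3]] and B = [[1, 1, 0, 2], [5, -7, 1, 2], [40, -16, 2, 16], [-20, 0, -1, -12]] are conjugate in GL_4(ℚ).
trace(A) = -2 but trace(B) = -16. The trace is a similarity invariant, so A and B are not similar.

No.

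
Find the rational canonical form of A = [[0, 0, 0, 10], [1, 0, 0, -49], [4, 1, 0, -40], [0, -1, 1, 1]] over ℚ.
R = [[0, 0, 0, 10], [1, 0, 0, -19], [0, 1, 0, 9], [0, 0, 1, 1]]

The invariant factors of A (the non-unit diagonal entries of the Smith normal form of xI - A over ℚ[x]) are (x - 2)(x - 1)(x^2 + 2x - 5), each dividing the next. The characteristic polynomial is their product, (x - 2)(x - 1)(x^2 + 2x - 5).

The rational canonical form is the block-diagonal matrix of companion matrices C(f_i):
R = [[0, 0, 0, 10], [1, 0, 0, -19], [0, 1, 0, 9], [0, 0, 1, 1]].

Note the characteristic polynomial does not split into linear factors over ℚ, so A has no Jordan form over ℚ; the rational canonical form exists over any field.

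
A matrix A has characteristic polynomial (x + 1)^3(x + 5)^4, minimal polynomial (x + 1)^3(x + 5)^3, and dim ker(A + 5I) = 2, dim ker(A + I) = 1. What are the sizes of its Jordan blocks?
Jordan blocks: (-5, 3), (-5, 1), (-1, 3)

λ = -5: algebraic multiplicity 4 (exponent in χ_A), largest block size 3 (exponent in m_A), 2 blocks (geometric multiplicity). These force block sizes [3, 1].
λ = -1: algebraic multiplicity 3 (exponent in χ_A), largest block size 3 (exponent in m_A), 1 block (geometric multiplicity). This forces block sizes [3].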